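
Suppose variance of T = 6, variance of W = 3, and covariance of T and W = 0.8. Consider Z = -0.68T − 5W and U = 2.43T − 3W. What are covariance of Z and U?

covariance of Z and U = 26.9976

By bilinearity, covariance of Z and U = ac·variance of T + bd·variance of W + (ad+bc)·covariance of T and W, with a=-0.68, b=-5, c=2.43, d=-3.
ac·variance of T = (-0.68)·2.43·6 = -9.9144
bd·variance of W = (-5)·(-3)·3 = 45
(ad+bc)·covariance of T and W = (-10.11)·0.8 = -8.088
covariance of Z and U = -9.9144 + 45 + (-8.088) = 26.9976.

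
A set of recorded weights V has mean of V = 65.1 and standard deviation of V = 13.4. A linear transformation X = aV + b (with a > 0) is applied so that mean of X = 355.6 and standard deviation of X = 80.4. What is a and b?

standard deviation of X = a·standard deviation of V (a > 0), so a = 80.4/13.4 = 6.
mean of X = a·mean of V + b, so b = 355.6 − 6·65.1 = -35.

a = 6, b = -35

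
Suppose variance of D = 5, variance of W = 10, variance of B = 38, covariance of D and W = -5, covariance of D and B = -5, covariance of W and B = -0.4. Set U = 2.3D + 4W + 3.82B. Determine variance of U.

variance of U = a²·variance of D + b²·variance of W + c²·variance of B + 2ab·covariance of D and W + 2ac·covariance of D and B + 2bc·covariance of W and B, with a = 2.3, b = 4, c = 3.82.
= 26.45 + 160 + 554.5112 + (-92) + (-87.86) + (-12.224)
= 548.8772.

variance of U = 548.8772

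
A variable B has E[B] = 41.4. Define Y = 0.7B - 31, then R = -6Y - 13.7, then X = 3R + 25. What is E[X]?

E[Y] = 0.7·41.4 + (-31) = -2.02.
E[R] = (-6)·(-2.02) + (-13.7) = -1.58.
E[X] = 3·(-1.58) + 25 = 20.26.

E[X] = 20.26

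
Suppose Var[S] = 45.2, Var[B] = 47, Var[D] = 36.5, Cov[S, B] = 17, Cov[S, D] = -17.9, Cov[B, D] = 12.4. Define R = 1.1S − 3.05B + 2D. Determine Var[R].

Var[R] = 293.7995

Var[R] = a²·Var[S] + b²·Var[B] + c²·Var[D] + 2ab·Cov[S, B] + 2ac·Cov[S, D] + 2bc·Cov[B, D], with a = 1.1, b = -3.05, c = 2.
= 54.692 + 437.2175 + 146 + (-114.07) + (-78.76) + (-151.28)
= 293.7995.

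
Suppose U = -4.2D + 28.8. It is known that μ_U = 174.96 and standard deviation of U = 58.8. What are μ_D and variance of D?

From U = -4.2D + 28.8: μ_U = a·μ_D + b, so μ_D = (μ_U − b)/a = (174.96 − 28.8)/(-4.2) = -34.8.
variance of U = 58.8² = 3457.44.
variance of U = a²·variance of D, so variance of D = 3457.44/(-4.2)² = 196.

μ_D = -34.8, variance of D = 196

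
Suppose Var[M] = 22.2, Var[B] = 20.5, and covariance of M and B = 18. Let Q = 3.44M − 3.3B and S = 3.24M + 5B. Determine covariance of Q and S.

covariance of Q and S = 26.32632

By bilinearity, covariance of Q and S = ac·Var[M] + bd·Var[B] + (ad+bc)·covariance of M and B, with a=3.44, b=-3.3, c=3.24, d=5.
ac·Var[M] = 3.44·3.24·22.2 = 247.43232
bd·Var[B] = (-3.3)·5·20.5 = -338.25
(ad+bc)·covariance of M and B = (6.508)·18 = 117.144
covariance of Q and S = 247.43232 + (-338.25) + 117.144 = 26.32632.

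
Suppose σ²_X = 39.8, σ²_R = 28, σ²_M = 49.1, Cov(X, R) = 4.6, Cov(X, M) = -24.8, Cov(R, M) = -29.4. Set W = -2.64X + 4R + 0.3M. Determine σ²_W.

σ²_W = a²·σ²_X + b²·σ²_R + c²·σ²_M + 2ab·Cov(X, R) + 2ac·Cov(X, M) + 2bc·Cov(R, M), with a = -2.64, b = 4, c = 0.3.
= 277.39008 + 448 + 4.419 + (-97.152) + 39.2832 + (-70.56)
= 601.38028.

σ²_W = 601.38028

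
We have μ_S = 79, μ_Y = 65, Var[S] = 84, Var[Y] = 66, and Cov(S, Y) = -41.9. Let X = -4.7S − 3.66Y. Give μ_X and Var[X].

μ_X = (-4.7)·μ_S + (-3.66)·μ_Y = (-4.7)·79 + (-3.66)·65 = -609.2.
Var[X] = a²·Var[S] + b²·Var[Y] + 2ab·Cov(S, Y) with a = -4.7, b = -3.66.
= (-4.7)²·84 + (-3.66)²·66 + 2·(-4.7)·(-3.66)·(-41.9)
= 1855.56 + 884.1096 + (-1441.5276) = 1298.142.

μ_X = -609.2, Var[X] = 1298.142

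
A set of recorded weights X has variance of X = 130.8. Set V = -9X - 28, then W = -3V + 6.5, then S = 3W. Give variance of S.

variance of S = 858178.8

variance of V = (-9)²·130.8 = 10594.8.
variance of W = (-3)²·10594.8 = 95353.2.
variance of S = 3²·95353.2 = 858178.8.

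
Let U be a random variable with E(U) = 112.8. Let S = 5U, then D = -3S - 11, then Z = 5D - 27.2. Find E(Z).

E(S) = 5·112.8 = 564.
E(D) = (-3)·564 + (-11) = -1703.
E(Z) = 5·(-1703) + (-27.2) = -8542.2.

E(Z) = -8542.2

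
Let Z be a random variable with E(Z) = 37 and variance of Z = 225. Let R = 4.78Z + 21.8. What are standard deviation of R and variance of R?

standard deviation of R = 71.7, variance of R = 5140.89

R = 4.78Z + 21.8 is linear with a = 4.78, b = 21.8.
standard deviation of Z = √225 = 15.
standard deviation of R = |a|·standard deviation of Z = |4.78|·15 = 71.7.
variance of R = a²·variance of Z = 4.78²·225 = 5140.89 (the additive constant 21.8 does not affect variance).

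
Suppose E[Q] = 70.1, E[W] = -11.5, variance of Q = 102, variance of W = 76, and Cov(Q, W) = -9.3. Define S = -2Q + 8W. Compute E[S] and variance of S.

E[S] = -232.2, variance of S = 5569.6

E[S] = (-2)·E[Q] + 8·E[W] = (-2)·70.1 + 8·(-11.5) = -232.2.
variance of S = a²·variance of Q + b²·variance of W + 2ab·Cov(Q, W) with a = -2, b = 8.
= (-2)²·102 + 8²·76 + 2·(-2)·8·(-9.3)
= 408 + 4864 + 297.6 = 5569.6.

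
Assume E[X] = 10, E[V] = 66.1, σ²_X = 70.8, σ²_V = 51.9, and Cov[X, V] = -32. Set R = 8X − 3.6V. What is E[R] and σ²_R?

E[R] = 8·E[X] + (-3.6)·E[V] = 8·10 + (-3.6)·66.1 = -157.96.
σ²_R = a²·σ²_X + b²·σ²_V + 2ab·Cov[X, V] with a = 8, b = -3.6.
= 8²·70.8 + (-3.6)²·51.9 + 2·8·(-3.6)·(-32)
= 4531.2 + 672.624 + 1843.2 = 7047.024.

E[R] = -157.96, σ²_R = 7047.024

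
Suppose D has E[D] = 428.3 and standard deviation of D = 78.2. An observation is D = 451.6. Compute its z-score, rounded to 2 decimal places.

z = 0.30

z = (D − E[D]) / standard deviation of D = (451.6 − 428.3) / 78.2 ≈ 0.30.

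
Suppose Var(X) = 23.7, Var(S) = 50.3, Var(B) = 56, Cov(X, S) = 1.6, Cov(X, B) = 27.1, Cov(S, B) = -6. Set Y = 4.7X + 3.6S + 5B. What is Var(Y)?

Var(Y) = 3687.265

Var(Y) = a²·Var(X) + b²·Var(S) + c²·Var(B) + 2ab·Cov(X, S) + 2ac·Cov(X, B) + 2bc·Cov(S, B), with a = 4.7, b = 3.6, c = 5.
= 523.533 + 651.888 + 1400 + 54.144 + 1273.7 + (-216)
= 3687.265.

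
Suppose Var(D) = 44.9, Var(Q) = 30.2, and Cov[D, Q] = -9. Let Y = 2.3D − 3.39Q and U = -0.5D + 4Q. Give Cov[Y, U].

By bilinearity, Cov[Y, U] = ac·Var(D) + bd·Var(Q) + (ad+bc)·Cov[D, Q], with a=2.3, b=-3.39, c=-0.5, d=4.
ac·Var(D) = 2.3·(-0.5)·44.9 = -51.635
bd·Var(Q) = (-3.39)·4·30.2 = -409.512
(ad+bc)·Cov[D, Q] = (10.895)·(-9) = -98.055
Cov[Y, U] = -51.635 + (-409.512) + (-98.055) = -559.202.

Cov[Y, U] = -559.202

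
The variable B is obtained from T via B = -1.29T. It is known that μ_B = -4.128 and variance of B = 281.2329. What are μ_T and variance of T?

From B = -1.29T: μ_B = a·μ_T + b, so μ_T = (μ_B − b)/a = (-4.128 − 0)/(-1.29) = 3.2.
variance of B = a²·variance of T, so variance of T = 281.2329/(-1.29)² = 169.

μ_T = 3.2, variance of T = 169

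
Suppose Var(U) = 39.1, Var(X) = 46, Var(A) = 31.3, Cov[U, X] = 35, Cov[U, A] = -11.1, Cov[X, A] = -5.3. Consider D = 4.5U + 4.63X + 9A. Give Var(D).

Var(D) = 4430.8204

Var(D) = a²·Var(U) + b²·Var(X) + c²·Var(A) + 2ab·Cov[U, X] + 2ac·Cov[U, A] + 2bc·Cov[X, A], with a = 4.5, b = 4.63, c = 9.
= 791.775 + 986.0974 + 2535.3 + 1458.45 + (-899.1) + (-441.702)
= 4430.8204.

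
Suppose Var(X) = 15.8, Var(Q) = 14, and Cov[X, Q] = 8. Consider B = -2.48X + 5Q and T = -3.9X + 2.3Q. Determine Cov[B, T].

By bilinearity, Cov[B, T] = ac·Var(X) + bd·Var(Q) + (ad+bc)·Cov[X, Q], with a=-2.48, b=5, c=-3.9, d=2.3.
ac·Var(X) = (-2.48)·(-3.9)·15.8 = 152.8176
bd·Var(Q) = 5·2.3·14 = 161
(ad+bc)·Cov[X, Q] = (-25.204)·8 = -201.632
Cov[B, T] = 152.8176 + 161 + (-201.632) = 112.1856.

Cov[B, T] = 112.1856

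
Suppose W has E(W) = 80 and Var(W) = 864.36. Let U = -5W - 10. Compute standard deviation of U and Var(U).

standard deviation of U = 147, Var(U) = 21609

U = -5W - 10 is linear with a = -5, b = -10.
standard deviation of W = √864.36 = 29.4.
standard deviation of U = |a|·standard deviation of W = |-5|·29.4 = 147.
Var(U) = a²·Var(W) = (-5)²·864.36 = 21609 (the additive constant -10 does not affect variance).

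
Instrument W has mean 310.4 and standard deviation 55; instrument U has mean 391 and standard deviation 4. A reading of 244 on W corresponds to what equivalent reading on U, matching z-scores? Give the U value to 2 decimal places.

U = 386.17

z = (244 − 310.4)/55 ≈ -1.2073.
U = 391 + z·4 = 391 + (244 − 310.4)·4/55 ≈ 386.17.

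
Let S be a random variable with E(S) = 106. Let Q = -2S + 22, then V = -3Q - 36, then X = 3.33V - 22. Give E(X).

E(X) = 1756.22

E(Q) = (-2)·106 + 22 = -190.
E(V) = (-3)·(-190) + (-36) = 534.
E(X) = 3.33·534 + (-22) = 1756.22.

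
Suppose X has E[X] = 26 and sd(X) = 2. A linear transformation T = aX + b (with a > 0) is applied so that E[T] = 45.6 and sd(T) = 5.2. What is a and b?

sd(T) = a·sd(X) (a > 0), so a = 5.2/2 = 2.6.
E[T] = a·E[X] + b, so b = 45.6 − 2.6·26 = -22.

a = 2.6, b = -22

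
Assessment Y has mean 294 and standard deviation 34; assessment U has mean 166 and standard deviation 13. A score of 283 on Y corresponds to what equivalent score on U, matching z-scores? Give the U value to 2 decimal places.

z = (283 − 294)/34 ≈ -0.3235.
U = 166 + z·13 = 166 + (283 − 294)·13/34 ≈ 161.79.

U = 161.79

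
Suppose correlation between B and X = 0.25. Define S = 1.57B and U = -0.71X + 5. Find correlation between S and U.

Linear rescalings preserve |correlation|; the slopes 1.57 and -0.71 have opposite signs, so the correlation flips sign: correlation between S and U = −correlation between B and X = -0.25.

correlation between S and U = -0.25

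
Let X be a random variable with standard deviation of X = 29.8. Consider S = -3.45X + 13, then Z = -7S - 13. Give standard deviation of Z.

standard deviation of S = |-3.45|·29.8 = 102.81.
standard deviation of Z = |-7|·102.81 = 719.67.

standard deviation of Z = 719.67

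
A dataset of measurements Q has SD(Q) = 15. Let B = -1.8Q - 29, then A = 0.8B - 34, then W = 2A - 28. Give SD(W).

SD(B) = |-1.8|·15 = 27.
SD(A) = |0.8|·27 = 21.6.
SD(W) = |2|·21.6 = 43.2.

SD(W) = 43.2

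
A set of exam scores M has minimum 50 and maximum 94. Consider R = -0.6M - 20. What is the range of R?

Range of M = 94 − 50 = 44.
Range(R) = |a|·Range(M) = |-0.6|·44 = 26.4.

Range(R) = 26.4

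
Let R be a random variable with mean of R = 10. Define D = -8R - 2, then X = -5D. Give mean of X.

mean of X = 410

mean of D = (-8)·10 + (-2) = -82.
mean of X = (-5)·(-82) = 410.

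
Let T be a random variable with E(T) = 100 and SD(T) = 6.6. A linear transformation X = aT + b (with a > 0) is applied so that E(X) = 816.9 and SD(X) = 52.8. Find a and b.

a = 8, b = 16.9

SD(X) = a·SD(T) (a > 0), so a = 52.8/6.6 = 8.
E(X) = a·E(T) + b, so b = 816.9 − 8·100 = 16.9.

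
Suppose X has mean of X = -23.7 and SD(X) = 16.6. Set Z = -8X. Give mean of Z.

Z = -8X is linear with a = -8, b = 0.
mean of Z = a·mean of X + b = (-8)·(-23.7) = 189.6.

mean of Z = 189.6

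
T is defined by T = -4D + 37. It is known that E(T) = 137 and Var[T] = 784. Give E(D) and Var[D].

From T = -4D + 37: E(T) = a·E(D) + b, so E(D) = (E(T) − b)/a = (137 − 37)/(-4) = -25.
Var[T] = a²·Var[D], so Var[D] = 784/(-4)² = 49.

E(D) = -25, Var[D] = 49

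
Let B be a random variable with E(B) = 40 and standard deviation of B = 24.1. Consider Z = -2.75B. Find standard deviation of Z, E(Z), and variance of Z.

Z = -2.75B is linear with a = -2.75, b = 0.
standard deviation of Z = |a|·standard deviation of B = |-2.75|·24.1 = 66.275.
E(Z) = a·E(B) + b = (-2.75)·40 = -110.
variance of B = 24.1² = 580.81.
variance of Z = a²·variance of B = (-2.75)²·580.81 = 4392.375625.

standard deviation of Z = 66.275, E(Z) = -110, variance of Z = 4392.375625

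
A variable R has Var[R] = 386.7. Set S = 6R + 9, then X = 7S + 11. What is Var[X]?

Var[S] = 6²·386.7 = 13921.2.
Var[X] = 7²·13921.2 = 682138.8.

Var[X] = 682138.8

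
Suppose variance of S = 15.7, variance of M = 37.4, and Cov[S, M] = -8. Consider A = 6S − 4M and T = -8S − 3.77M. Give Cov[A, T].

Cov[A, T] = -264.648

By bilinearity, Cov[A, T] = ac·variance of S + bd·variance of M + (ad+bc)·Cov[S, M], with a=6, b=-4, c=-8, d=-3.77.
ac·variance of S = 6·(-8)·15.7 = -753.6
bd·variance of M = (-4)·(-3.77)·37.4 = 563.992
(ad+bc)·Cov[S, M] = (9.38)·(-8) = -75.04
Cov[A, T] = -753.6 + 563.992 + (-75.04) = -264.648.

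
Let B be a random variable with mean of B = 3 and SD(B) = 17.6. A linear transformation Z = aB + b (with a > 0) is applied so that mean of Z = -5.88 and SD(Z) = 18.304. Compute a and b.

a = 1.04, b = -9

SD(Z) = a·SD(B) (a > 0), so a = 18.304/17.6 = 1.04.
mean of Z = a·mean of B + b, so b = -5.88 − 1.04·3 = -9.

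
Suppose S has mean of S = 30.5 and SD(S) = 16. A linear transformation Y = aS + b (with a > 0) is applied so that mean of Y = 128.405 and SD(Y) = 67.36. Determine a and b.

a = 4.21, b = 0

SD(Y) = a·SD(S) (a > 0), so a = 67.36/16 = 4.21.
mean of Y = a·mean of S + b, so b = 128.405 − 4.21·30.5 = 0.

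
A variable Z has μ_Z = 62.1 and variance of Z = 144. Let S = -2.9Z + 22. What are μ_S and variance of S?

μ_S = -158.09, variance of S = 1211.04

S = -2.9Z + 22 is linear with a = -2.9, b = 22.
μ_S = a·μ_Z + b = (-2.9)·62.1 + 22 = -158.09.
variance of S = a²·variance of Z = (-2.9)²·144 = 1211.04 (the additive constant 22 does not affect variance).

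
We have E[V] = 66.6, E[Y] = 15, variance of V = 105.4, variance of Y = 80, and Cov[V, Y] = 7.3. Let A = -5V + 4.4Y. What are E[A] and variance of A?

E[A] = -267, variance of A = 3862.6

E[A] = (-5)·E[V] + 4.4·E[Y] = (-5)·66.6 + 4.4·15 = -267.
variance of A = a²·variance of V + b²·variance of Y + 2ab·Cov[V, Y] with a = -5, b = 4.4.
= (-5)²·105.4 + 4.4²·80 + 2·(-5)·4.4·7.3
= 2635 + 1548.8 + (-321.2) = 3862.6.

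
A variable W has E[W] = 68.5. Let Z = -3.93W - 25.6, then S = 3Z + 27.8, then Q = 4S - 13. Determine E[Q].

E[Q] = -3439.46

E[Z] = (-3.93)·68.5 + (-25.6) = -294.805.
E[S] = 3·(-294.805) + 27.8 = -856.615.
E[Q] = 4·(-856.615) + (-13) = -3439.46.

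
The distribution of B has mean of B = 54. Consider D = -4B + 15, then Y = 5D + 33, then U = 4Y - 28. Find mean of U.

mean of D = (-4)·54 + 15 = -201.
mean of Y = 5·(-201) + 33 = -972.
mean of U = 4·(-972) + (-28) = -3916.

mean of U = -3916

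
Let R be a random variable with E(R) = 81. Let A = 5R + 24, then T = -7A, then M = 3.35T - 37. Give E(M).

E(M) = -10097.05

E(A) = 5·81 + 24 = 429.
E(T) = (-7)·429 = -3003.
E(M) = 3.35·(-3003) + (-37) = -10097.05.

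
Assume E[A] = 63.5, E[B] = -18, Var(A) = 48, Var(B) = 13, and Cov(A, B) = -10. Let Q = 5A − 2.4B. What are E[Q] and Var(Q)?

E[Q] = 5·E[A] + (-2.4)·E[B] = 5·63.5 + (-2.4)·(-18) = 360.7.
Var(Q) = a²·Var(A) + b²·Var(B) + 2ab·Cov(A, B) with a = 5, b = -2.4.
= 5²·48 + (-2.4)²·13 + 2·5·(-2.4)·(-10)
= 1200 + 74.88 + 240 = 1514.88.

E[Q] = 360.7, Var(Q) = 1514.88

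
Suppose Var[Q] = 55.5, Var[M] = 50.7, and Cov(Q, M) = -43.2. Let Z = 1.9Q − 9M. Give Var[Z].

Var[Z] = 5784.495

Var[Z] = a²·Var[Q] + b²·Var[M] + 2ab·Cov(Q, M) with a = 1.9, b = -9.
= 1.9²·55.5 + (-9)²·50.7 + 2·1.9·(-9)·(-43.2)
= 200.355 + 4106.7 + 1477.44 = 5784.495.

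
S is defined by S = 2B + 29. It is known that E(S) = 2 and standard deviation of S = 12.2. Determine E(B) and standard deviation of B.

E(B) = -13.5, standard deviation of B = 6.1

From S = 2B + 29: E(S) = a·E(B) + b, so E(B) = (E(S) − b)/a = (2 − 29)/2 = -13.5.
standard deviation of S = |a|·standard deviation of B, so standard deviation of B = 12.2/|2| = 6.1.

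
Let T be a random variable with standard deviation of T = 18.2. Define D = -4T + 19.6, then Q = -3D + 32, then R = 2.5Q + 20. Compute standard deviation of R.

standard deviation of R = 546

standard deviation of D = |-4|·18.2 = 72.8.
standard deviation of Q = |-3|·72.8 = 218.4.
standard deviation of R = |2.5|·218.4 = 546.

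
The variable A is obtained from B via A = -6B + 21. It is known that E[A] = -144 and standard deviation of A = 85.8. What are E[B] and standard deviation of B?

From A = -6B + 21: E[A] = a·E[B] + b, so E[B] = (E[A] − b)/a = (-144 − 21)/(-6) = 27.5.
standard deviation of A = |a|·standard deviation of B, so standard deviation of B = 85.8/|-6| = 14.3.

E[B] = 27.5, standard deviation of B = 14.3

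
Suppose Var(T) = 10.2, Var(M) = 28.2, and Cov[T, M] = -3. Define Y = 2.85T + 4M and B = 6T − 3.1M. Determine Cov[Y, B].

By bilinearity, Cov[Y, B] = ac·Var(T) + bd·Var(M) + (ad+bc)·Cov[T, M], with a=2.85, b=4, c=6, d=-3.1.
ac·Var(T) = 2.85·6·10.2 = 174.42
bd·Var(M) = 4·(-3.1)·28.2 = -349.68
(ad+bc)·Cov[T, M] = (15.165)·(-3) = -45.495
Cov[Y, B] = 174.42 + (-349.68) + (-45.495) = -220.755.

Cov[Y, B] = -220.755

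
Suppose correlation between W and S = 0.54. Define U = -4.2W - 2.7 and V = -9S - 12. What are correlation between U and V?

Linear rescalings preserve correlation up to sign; here the slopes -4.2 and -9 have the same sign, so correlation between U and V = correlation between W and S = 0.54.

correlation between U and V = 0.54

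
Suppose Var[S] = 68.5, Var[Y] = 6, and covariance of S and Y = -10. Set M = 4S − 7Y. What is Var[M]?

Var[M] = a²·Var[S] + b²·Var[Y] + 2ab·covariance of S and Y with a = 4, b = -7.
= 4²·68.5 + (-7)²·6 + 2·4·(-7)·(-10)
= 1096 + 294 + 560 = 1950.

Var[M] = 1950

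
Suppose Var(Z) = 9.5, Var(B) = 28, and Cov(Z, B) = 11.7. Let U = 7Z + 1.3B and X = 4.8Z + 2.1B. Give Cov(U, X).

By bilinearity, Cov(U, X) = ac·Var(Z) + bd·Var(B) + (ad+bc)·Cov(Z, B), with a=7, b=1.3, c=4.8, d=2.1.
ac·Var(Z) = 7·4.8·9.5 = 319.2
bd·Var(B) = 1.3·2.1·28 = 76.44
(ad+bc)·Cov(Z, B) = (20.94)·11.7 = 244.998
Cov(U, X) = 319.2 + 76.44 + 244.998 = 640.638.

Cov(U, X) = 640.638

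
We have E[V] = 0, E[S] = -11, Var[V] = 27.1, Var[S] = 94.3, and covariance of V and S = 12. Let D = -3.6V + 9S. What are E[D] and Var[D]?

E[D] = (-3.6)·E[V] + 9·E[S] = (-3.6)·0 + 9·(-11) = -99.
Var[D] = a²·Var[V] + b²·Var[S] + 2ab·covariance of V and S with a = -3.6, b = 9.
= (-3.6)²·27.1 + 9²·94.3 + 2·(-3.6)·9·12
= 351.216 + 7638.3 + (-777.6) = 7211.916.

E[D] = -99, Var[D] = 7211.916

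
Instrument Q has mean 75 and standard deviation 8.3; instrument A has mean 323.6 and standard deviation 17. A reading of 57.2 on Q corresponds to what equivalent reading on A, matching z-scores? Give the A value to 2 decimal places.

A = 287.14

z = (57.2 − 75)/8.3 ≈ -2.1446.
A = 323.6 + z·17 = 323.6 + (57.2 − 75)·17/8.3 ≈ 287.14.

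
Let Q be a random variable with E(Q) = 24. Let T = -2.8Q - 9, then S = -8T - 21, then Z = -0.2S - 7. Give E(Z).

E(Z) = -124.72

E(T) = (-2.8)·24 + (-9) = -76.2.
E(S) = (-8)·(-76.2) + (-21) = 588.6.
E(Z) = (-0.2)·588.6 + (-7) = -124.72.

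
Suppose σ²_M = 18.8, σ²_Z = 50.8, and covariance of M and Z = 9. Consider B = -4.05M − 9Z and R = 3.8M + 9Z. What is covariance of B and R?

covariance of B and R = -5039.982

By bilinearity, covariance of B and R = ac·σ²_M + bd·σ²_Z + (ad+bc)·covariance of M and Z, with a=-4.05, b=-9, c=3.8, d=9.
ac·σ²_M = (-4.05)·3.8·18.8 = -289.332
bd·σ²_Z = (-9)·9·50.8 = -4114.8
(ad+bc)·covariance of M and Z = (-70.65)·9 = -635.85
covariance of B and R = -289.332 + (-4114.8) + (-635.85) = -5039.982.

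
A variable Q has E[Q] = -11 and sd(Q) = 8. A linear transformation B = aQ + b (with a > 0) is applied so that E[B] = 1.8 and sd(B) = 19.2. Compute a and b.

sd(B) = a·sd(Q) (a > 0), so a = 19.2/8 = 2.4.
E[B] = a·E[Q] + b, so b = 1.8 − 2.4·(-11) = 28.2.

a = 2.4, b = 28.2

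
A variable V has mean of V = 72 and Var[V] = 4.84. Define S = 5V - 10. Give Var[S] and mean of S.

S = 5V - 10 is linear with a = 5, b = -10.
Var[S] = a²·Var[V] = 5²·4.84 = 121 (the additive constant -10 does not affect variance).
mean of S = a·mean of V + b = 5·72 + (-10) = 350.

Var[S] = 121, mean of S = 350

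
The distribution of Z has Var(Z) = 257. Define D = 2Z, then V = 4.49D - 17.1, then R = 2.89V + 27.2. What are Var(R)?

Var(D) = 2²·257 = 1028.
Var(V) = 4.49²·1028 = 20724.5828.
Var(R) = 2.89²·20724.5828 = 173093.78800388.

Var(R) = 173093.78800388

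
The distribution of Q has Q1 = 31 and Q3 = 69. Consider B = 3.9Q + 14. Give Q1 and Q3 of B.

a = 3.9 > 0: Q1(B) = a·Q1(Q)+b = 134.9, Q3(B) = a·Q3(Q)+b = 283.1.

Q1(B) = 134.9, Q3(B) = 283.1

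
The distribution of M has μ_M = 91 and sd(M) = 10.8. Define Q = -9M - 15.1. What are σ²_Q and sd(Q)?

σ²_Q = 9447.84, sd(Q) = 97.2

Q = -9M - 15.1 is linear with a = -9, b = -15.1.
σ²_M = 10.8² = 116.64.
σ²_Q = a²·σ²_M = (-9)²·116.64 = 9447.84 (the additive constant -15.1 does not affect variance).
sd(Q) = |a|·sd(M) = |-9|·10.8 = 97.2.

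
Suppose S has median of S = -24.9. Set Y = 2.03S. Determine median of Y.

A linear map preserves order up to sign, so median of Y = a·median of S + b = 2.03·(-24.9) = -50.547.

median of Y = -50.547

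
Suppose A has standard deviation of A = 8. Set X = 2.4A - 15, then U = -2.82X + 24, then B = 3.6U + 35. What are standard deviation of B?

standard deviation of B = 194.9184

standard deviation of X = |2.4|·8 = 19.2.
standard deviation of U = |-2.82|·19.2 = 54.144.
standard deviation of B = |3.6|·54.144 = 194.9184.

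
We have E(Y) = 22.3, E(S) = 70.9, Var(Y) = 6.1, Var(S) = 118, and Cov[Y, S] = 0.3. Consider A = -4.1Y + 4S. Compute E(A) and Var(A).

E(A) = (-4.1)·E(Y) + 4·E(S) = (-4.1)·22.3 + 4·70.9 = 192.17.
Var(A) = a²·Var(Y) + b²·Var(S) + 2ab·Cov[Y, S] with a = -4.1, b = 4.
= (-4.1)²·6.1 + 4²·118 + 2·(-4.1)·4·0.3
= 102.541 + 1888 + (-9.84) = 1980.701.

E(A) = 192.17, Var(A) = 1980.701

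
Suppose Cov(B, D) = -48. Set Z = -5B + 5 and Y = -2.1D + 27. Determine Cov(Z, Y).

Cov(Z, Y) = a·c·Cov(B, D) = (-5)·(-2.1)·(-48) = -504. Additive constants drop out.

Cov(Z, Y) = -504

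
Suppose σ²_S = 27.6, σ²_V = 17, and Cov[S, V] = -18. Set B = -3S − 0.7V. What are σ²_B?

σ²_B = 181.13

σ²_B = a²·σ²_S + b²·σ²_V + 2ab·Cov[S, V] with a = -3, b = -0.7.
= (-3)²·27.6 + (-0.7)²·17 + 2·(-3)·(-0.7)·(-18)
= 248.4 + 8.33 + (-75.6) = 181.13.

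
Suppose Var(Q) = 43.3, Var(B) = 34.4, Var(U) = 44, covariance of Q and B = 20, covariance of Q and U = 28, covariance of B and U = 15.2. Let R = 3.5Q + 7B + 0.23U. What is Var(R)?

Var(R) = a²·Var(Q) + b²·Var(B) + c²·Var(U) + 2ab·covariance of Q and B + 2ac·covariance of Q and U + 2bc·covariance of B and U, with a = 3.5, b = 7, c = 0.23.
= 530.425 + 1685.6 + 2.3276 + 980 + 45.08 + 48.944
= 3292.3766.

Var(R) = 3292.3766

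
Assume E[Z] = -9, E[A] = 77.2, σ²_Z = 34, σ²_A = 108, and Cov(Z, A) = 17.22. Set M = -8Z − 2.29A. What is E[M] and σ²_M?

E[M] = (-8)·E[Z] + (-2.29)·E[A] = (-8)·(-9) + (-2.29)·77.2 = -104.788.
σ²_M = a²·σ²_Z + b²·σ²_A + 2ab·Cov(Z, A) with a = -8, b = -2.29.
= (-8)²·34 + (-2.29)²·108 + 2·(-8)·(-2.29)·17.22
= 2176 + 566.3628 + 630.9408 = 3373.3036.

E[M] = -104.788, σ²_M = 3373.3036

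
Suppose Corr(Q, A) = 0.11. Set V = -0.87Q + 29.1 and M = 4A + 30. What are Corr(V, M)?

Corr(V, M) = -0.11

Linear rescalings preserve |correlation|; the slopes -0.87 and 4 have opposite signs, so the correlation flips sign: Corr(V, M) = −Corr(Q, A) = -0.11.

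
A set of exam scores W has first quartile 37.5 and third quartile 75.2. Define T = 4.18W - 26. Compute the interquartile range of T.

IQR of W = Q3 − Q1 = 75.2 − 37.5 = 37.7.
Under T = aW + b, IQR(T) = |a|·IQR(W) = |4.18|·37.7 = 157.586 (shifts cancel; spread scales by |a|).

IQR(T) = 157.586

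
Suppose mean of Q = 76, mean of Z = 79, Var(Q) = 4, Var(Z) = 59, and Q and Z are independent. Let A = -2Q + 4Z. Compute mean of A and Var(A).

mean of A = 164, Var(A) = 960

mean of A = (-2)·mean of Q + 4·mean of Z = (-2)·76 + 4·79 = 164.
Var(A) = a²·Var(Q) + b²·Var(Z) + 2ab·Cov(Q, Z) with a = -2, b = 4.
Independence gives Cov(Q, Z) = 0.
= (-2)²·4 + 4²·59 + 2·(-2)·4·0
= 16 + 944 + 0 = 960.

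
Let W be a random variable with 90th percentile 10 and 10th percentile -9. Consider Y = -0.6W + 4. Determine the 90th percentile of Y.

Since a = -0.6 < 0 the transformation is decreasing, reversing order: the 90th percentile of Y corresponds to the 10th percentile of W.
So P_{90}(Y) = a·P_{10}(W) + b = (-0.6)·(-9) + 4 = 9.4.

90th percentile of Y = 9.4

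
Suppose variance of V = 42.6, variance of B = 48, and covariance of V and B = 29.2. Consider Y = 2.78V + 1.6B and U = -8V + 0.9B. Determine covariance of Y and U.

covariance of Y and U = -1179.0056

By bilinearity, covariance of Y and U = ac·variance of V + bd·variance of B + (ad+bc)·covariance of V and B, with a=2.78, b=1.6, c=-8, d=0.9.
ac·variance of V = 2.78·(-8)·42.6 = -947.424
bd·variance of B = 1.6·0.9·48 = 69.12
(ad+bc)·covariance of V and B = (-10.298)·29.2 = -300.7016
covariance of Y and U = -947.424 + 69.12 + (-300.7016) = -1179.0056.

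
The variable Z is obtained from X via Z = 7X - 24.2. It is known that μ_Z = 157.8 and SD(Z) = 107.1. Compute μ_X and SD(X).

From Z = 7X - 24.2: μ_Z = a·μ_X + b, so μ_X = (μ_Z − b)/a = (157.8 − (-24.2))/7 = 26.
SD(Z) = |a|·SD(X), so SD(X) = 107.1/|7| = 15.3.

μ_X = 26, SD(X) = 15.3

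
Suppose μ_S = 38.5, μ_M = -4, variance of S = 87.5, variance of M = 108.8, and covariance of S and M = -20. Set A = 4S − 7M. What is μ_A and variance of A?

μ_A = 182, variance of A = 7851.2

μ_A = 4·μ_S + (-7)·μ_M = 4·38.5 + (-7)·(-4) = 182.
variance of A = a²·variance of S + b²·variance of M + 2ab·covariance of S and M with a = 4, b = -7.
= 4²·87.5 + (-7)²·108.8 + 2·4·(-7)·(-20)
= 1400 + 5331.2 + 1120 = 7851.2.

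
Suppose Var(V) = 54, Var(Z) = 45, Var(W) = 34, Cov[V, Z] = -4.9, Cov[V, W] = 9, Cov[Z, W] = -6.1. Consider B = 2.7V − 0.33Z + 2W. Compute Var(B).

Var(B) = a²·Var(V) + b²·Var(Z) + c²·Var(W) + 2ab·Cov[V, Z] + 2ac·Cov[V, W] + 2bc·Cov[Z, W], with a = 2.7, b = -0.33, c = 2.
= 393.66 + 4.9005 + 136 + 8.7318 + 97.2 + 8.052
= 648.5443.

Var(B) = 648.5443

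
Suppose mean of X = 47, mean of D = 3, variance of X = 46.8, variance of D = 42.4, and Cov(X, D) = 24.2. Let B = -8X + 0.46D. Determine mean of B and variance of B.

mean of B = -374.62, variance of B = 2826.05984

mean of B = (-8)·mean of X + 0.46·mean of D = (-8)·47 + 0.46·3 = -374.62.
variance of B = a²·variance of X + b²·variance of D + 2ab·Cov(X, D) with a = -8, b = 0.46.
= (-8)²·46.8 + 0.46²·42.4 + 2·(-8)·0.46·24.2
= 2995.2 + 8.97184 + (-178.112) = 2826.05984.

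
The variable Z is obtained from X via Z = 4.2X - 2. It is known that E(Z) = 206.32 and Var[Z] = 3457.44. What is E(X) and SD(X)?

From Z = 4.2X - 2: E(Z) = a·E(X) + b, so E(X) = (E(Z) − b)/a = (206.32 − (-2))/4.2 = 49.6.
SD(Z) = √3457.44 = 58.8.
SD(Z) = |a|·SD(X), so SD(X) = 58.8/|4.2| = 14.

E(X) = 49.6, SD(X) = 14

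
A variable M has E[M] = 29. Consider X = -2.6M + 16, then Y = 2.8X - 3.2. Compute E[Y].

E[Y] = -169.52

E[X] = (-2.6)·29 + 16 = -59.4.
E[Y] = 2.8·(-59.4) + (-3.2) = -169.52.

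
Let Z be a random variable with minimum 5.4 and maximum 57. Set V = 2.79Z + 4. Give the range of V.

Range of Z = 57 − 5.4 = 51.6.
Range(V) = |a|·Range(Z) = |2.79|·51.6 = 143.964.

Range(V) = 143.964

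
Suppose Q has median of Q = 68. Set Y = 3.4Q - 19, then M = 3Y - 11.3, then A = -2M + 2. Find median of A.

median of A = -1248.6

median of Y = 3.4·68 + (-19) = 212.2.
median of M = 3·212.2 + (-11.3) = 625.3.
median of A = (-2)·625.3 + 2 = -1248.6.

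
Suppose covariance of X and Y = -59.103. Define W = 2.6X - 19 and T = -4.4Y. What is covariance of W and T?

covariance of W and T = 676.13832

covariance of W and T = a·c·covariance of X and Y = 2.6·(-4.4)·(-59.103) = 676.13832. Additive constants drop out.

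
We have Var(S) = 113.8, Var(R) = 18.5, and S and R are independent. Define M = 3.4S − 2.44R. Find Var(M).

Var(M) = a²·Var(S) + b²·Var(R) + 2ab·Cov(S, R) with a = 3.4, b = -2.44.
Independence gives Cov(S, R) = 0.
= 3.4²·113.8 + (-2.44)²·18.5 + 2·3.4·(-2.44)·0
= 1315.528 + 110.1416 + 0 = 1425.6696.

Var(M) = 1425.6696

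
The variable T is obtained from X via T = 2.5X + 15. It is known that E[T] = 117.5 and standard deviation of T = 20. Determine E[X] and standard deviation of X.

E[X] = 41, standard deviation of X = 8

From T = 2.5X + 15: E[T] = a·E[X] + b, so E[X] = (E[T] − b)/a = (117.5 − 15)/2.5 = 41.
standard deviation of T = |a|·standard deviation of X, so standard deviation of X = 20/|2.5| = 8.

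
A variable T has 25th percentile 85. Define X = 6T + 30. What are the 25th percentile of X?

25th percentile of X = 540

Since a = 6 > 0 the transformation is increasing, so the 25th percentile of X = a·(P_{25} of T) + b = 6·85 + 30 = 540.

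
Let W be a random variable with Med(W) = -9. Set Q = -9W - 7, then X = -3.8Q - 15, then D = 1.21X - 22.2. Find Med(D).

Med(Q) = (-9)·(-9) + (-7) = 74.
Med(X) = (-3.8)·74 + (-15) = -296.2.
Med(D) = 1.21·(-296.2) + (-22.2) = -380.602.

Med(D) = -380.602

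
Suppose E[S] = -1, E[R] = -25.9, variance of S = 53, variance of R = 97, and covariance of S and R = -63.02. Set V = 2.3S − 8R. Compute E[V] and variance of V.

E[V] = 2.3·E[S] + (-8)·E[R] = 2.3·(-1) + (-8)·(-25.9) = 204.9.
variance of V = a²·variance of S + b²·variance of R + 2ab·covariance of S and R with a = 2.3, b = -8.
= 2.3²·53 + (-8)²·97 + 2·2.3·(-8)·(-63.02)
= 280.37 + 6208 + 2319.136 = 8807.506.

E[V] = 204.9, variance of V = 8807.506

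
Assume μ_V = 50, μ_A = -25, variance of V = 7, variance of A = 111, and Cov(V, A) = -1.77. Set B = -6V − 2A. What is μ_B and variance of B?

μ_B = (-6)·μ_V + (-2)·μ_A = (-6)·50 + (-2)·(-25) = -250.
variance of B = a²·variance of V + b²·variance of A + 2ab·Cov(V, A) with a = -6, b = -2.
= (-6)²·7 + (-2)²·111 + 2·(-6)·(-2)·(-1.77)
= 252 + 444 + (-42.48) = 653.52.

μ_B = -250, variance of B = 653.52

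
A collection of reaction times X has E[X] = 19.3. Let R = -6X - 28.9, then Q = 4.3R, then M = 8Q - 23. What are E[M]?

E[R] = (-6)·19.3 + (-28.9) = -144.7.
E[Q] = 4.3·(-144.7) = -622.21.
E[M] = 8·(-622.21) + (-23) = -5000.68.

E[M] = -5000.68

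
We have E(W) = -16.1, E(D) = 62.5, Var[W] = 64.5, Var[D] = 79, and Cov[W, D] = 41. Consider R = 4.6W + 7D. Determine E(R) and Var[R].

E(R) = 4.6·E(W) + 7·E(D) = 4.6·(-16.1) + 7·62.5 = 363.44.
Var[R] = a²·Var[W] + b²·Var[D] + 2ab·Cov[W, D] with a = 4.6, b = 7.
= 4.6²·64.5 + 7²·79 + 2·4.6·7·41
= 1364.82 + 3871 + 2640.4 = 7876.22.

E(R) = 363.44, Var[R] = 7876.22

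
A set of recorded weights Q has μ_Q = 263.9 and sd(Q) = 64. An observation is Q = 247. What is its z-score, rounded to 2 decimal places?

z = -0.26

z = (Q − μ_Q) / sd(Q) = (247 − 263.9) / 64 ≈ -0.26.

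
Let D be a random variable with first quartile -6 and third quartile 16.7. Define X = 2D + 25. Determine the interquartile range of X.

IQR of D = Q3 − Q1 = 16.7 − (-6) = 22.7.
Under X = aD + b, IQR(X) = |a|·IQR(D) = |2|·22.7 = 45.4 (shifts cancel; spread scales by |a|).

IQR(X) = 45.4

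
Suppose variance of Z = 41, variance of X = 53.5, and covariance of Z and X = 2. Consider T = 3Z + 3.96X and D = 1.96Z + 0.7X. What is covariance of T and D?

covariance of T and D = 409.1052

By bilinearity, covariance of T and D = ac·variance of Z + bd·variance of X + (ad+bc)·covariance of Z and X, with a=3, b=3.96, c=1.96, d=0.7.
ac·variance of Z = 3·1.96·41 = 241.08
bd·variance of X = 3.96·0.7·53.5 = 148.302
(ad+bc)·covariance of Z and X = (9.8616)·2 = 19.7232
covariance of T and D = 241.08 + 148.302 + 19.7232 = 409.1052.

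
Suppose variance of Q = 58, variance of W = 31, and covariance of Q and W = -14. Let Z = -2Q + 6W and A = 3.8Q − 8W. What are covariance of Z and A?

By bilinearity, covariance of Z and A = ac·variance of Q + bd·variance of W + (ad+bc)·covariance of Q and W, with a=-2, b=6, c=3.8, d=-8.
ac·variance of Q = (-2)·3.8·58 = -440.8
bd·variance of W = 6·(-8)·31 = -1488
(ad+bc)·covariance of Q and W = (38.8)·(-14) = -543.2
covariance of Z and A = -440.8 + (-1488) + (-543.2) = -2472.

covariance of Z and A = -2472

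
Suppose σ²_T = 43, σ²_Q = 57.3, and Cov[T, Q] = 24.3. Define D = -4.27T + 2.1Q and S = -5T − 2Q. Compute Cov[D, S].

By bilinearity, Cov[D, S] = ac·σ²_T + bd·σ²_Q + (ad+bc)·Cov[T, Q], with a=-4.27, b=2.1, c=-5, d=-2.
ac·σ²_T = (-4.27)·(-5)·43 = 918.05
bd·σ²_Q = 2.1·(-2)·57.3 = -240.66
(ad+bc)·Cov[T, Q] = (-1.96)·24.3 = -47.628
Cov[D, S] = 918.05 + (-240.66) + (-47.628) = 629.762.

Cov[D, S] = 629.762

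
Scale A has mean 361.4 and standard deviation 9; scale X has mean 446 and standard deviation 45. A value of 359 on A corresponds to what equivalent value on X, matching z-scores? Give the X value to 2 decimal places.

X = 434.00

z = (359 − 361.4)/9 ≈ -0.2667.
X = 446 + z·45 = 446 + (359 − 361.4)·45/9 = 434.00.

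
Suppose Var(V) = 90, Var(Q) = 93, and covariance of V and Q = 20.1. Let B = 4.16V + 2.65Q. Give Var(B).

Var(B) = 2653.7613

Var(B) = a²·Var(V) + b²·Var(Q) + 2ab·covariance of V and Q with a = 4.16, b = 2.65.
= 4.16²·90 + 2.65²·93 + 2·4.16·2.65·20.1
= 1557.504 + 653.0925 + 443.1648 = 2653.7613.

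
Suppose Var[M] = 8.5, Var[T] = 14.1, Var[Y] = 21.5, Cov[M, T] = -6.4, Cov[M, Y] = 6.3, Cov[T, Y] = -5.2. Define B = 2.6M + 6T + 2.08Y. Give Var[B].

Var[B] = 396.7464

Var[B] = a²·Var[M] + b²·Var[T] + c²·Var[Y] + 2ab·Cov[M, T] + 2ac·Cov[M, Y] + 2bc·Cov[T, Y], with a = 2.6, b = 6, c = 2.08.
= 57.46 + 507.6 + 93.0176 + (-199.68) + 68.1408 + (-129.792)
= 396.7464.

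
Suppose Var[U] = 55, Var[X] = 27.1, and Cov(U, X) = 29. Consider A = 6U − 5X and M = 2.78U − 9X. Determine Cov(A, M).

Cov(A, M) = 167.8

By bilinearity, Cov(A, M) = ac·Var[U] + bd·Var[X] + (ad+bc)·Cov(U, X), with a=6, b=-5, c=2.78, d=-9.
ac·Var[U] = 6·2.78·55 = 917.4
bd·Var[X] = (-5)·(-9)·27.1 = 1219.5
(ad+bc)·Cov(U, X) = (-67.9)·29 = -1969.1
Cov(A, M) = 917.4 + 1219.5 + (-1969.1) = 167.8.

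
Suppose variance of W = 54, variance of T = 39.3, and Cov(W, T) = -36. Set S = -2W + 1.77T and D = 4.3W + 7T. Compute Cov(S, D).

By bilinearity, Cov(S, D) = ac·variance of W + bd·variance of T + (ad+bc)·Cov(W, T), with a=-2, b=1.77, c=4.3, d=7.
ac·variance of W = (-2)·4.3·54 = -464.4
bd·variance of T = 1.77·7·39.3 = 486.927
(ad+bc)·Cov(W, T) = (-6.389)·(-36) = 230.004
Cov(S, D) = -464.4 + 486.927 + 230.004 = 252.531.

Cov(S, D) = 252.531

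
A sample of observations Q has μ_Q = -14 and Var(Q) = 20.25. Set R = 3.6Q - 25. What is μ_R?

μ_R = -75.4

R = 3.6Q - 25 is linear with a = 3.6, b = -25.
μ_R = a·μ_Q + b = 3.6·(-14) + (-25) = -75.4.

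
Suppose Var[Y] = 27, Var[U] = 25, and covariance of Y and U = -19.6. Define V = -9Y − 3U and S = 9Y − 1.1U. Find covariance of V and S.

By bilinearity, covariance of V and S = ac·Var[Y] + bd·Var[U] + (ad+bc)·covariance of Y and U, with a=-9, b=-3, c=9, d=-1.1.
ac·Var[Y] = (-9)·9·27 = -2187
bd·Var[U] = (-3)·(-1.1)·25 = 82.5
(ad+bc)·covariance of Y and U = (-17.1)·(-19.6) = 335.16
covariance of V and S = -2187 + 82.5 + 335.16 = -1769.34.

covariance of V and S = -1769.34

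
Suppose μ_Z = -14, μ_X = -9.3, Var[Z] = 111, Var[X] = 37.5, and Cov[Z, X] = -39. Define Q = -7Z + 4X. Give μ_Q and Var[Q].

μ_Q = (-7)·μ_Z + 4·μ_X = (-7)·(-14) + 4·(-9.3) = 60.8.
Var[Q] = a²·Var[Z] + b²·Var[X] + 2ab·Cov[Z, X] with a = -7, b = 4.
= (-7)²·111 + 4²·37.5 + 2·(-7)·4·(-39)
= 5439 + 600 + 2184 = 8223.

μ_Q = 60.8, Var[Q] = 8223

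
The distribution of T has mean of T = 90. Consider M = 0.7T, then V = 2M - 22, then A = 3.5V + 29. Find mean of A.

mean of A = 393

mean of M = 0.7·90 = 63.
mean of V = 2·63 + (-22) = 104.
mean of A = 3.5·104 + 29 = 393.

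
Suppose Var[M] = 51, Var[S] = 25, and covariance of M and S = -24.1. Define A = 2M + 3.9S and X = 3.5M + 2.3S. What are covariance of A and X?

By bilinearity, covariance of A and X = ac·Var[M] + bd·Var[S] + (ad+bc)·covariance of M and S, with a=2, b=3.9, c=3.5, d=2.3.
ac·Var[M] = 2·3.5·51 = 357
bd·Var[S] = 3.9·2.3·25 = 224.25
(ad+bc)·covariance of M and S = (18.25)·(-24.1) = -439.825
covariance of A and X = 357 + 224.25 + (-439.825) = 141.425.

covariance of A and X = 141.425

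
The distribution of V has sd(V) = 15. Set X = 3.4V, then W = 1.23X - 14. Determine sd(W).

sd(X) = |3.4|·15 = 51.
sd(W) = |1.23|·51 = 62.73.

sd(W) = 62.73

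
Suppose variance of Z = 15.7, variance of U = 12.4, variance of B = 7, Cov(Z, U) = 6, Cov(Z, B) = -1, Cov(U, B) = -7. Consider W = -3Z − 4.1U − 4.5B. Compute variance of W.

variance of W = 353.794

variance of W = a²·variance of Z + b²·variance of U + c²·variance of B + 2ab·Cov(Z, U) + 2ac·Cov(Z, B) + 2bc·Cov(U, B), with a = -3, b = -4.1, c = -4.5.
= 141.3 + 208.444 + 141.75 + 147.6 + (-27) + (-258.3)
= 353.794.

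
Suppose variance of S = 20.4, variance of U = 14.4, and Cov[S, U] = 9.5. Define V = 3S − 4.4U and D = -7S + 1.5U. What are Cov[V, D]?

Cov[V, D] = -188.09

By bilinearity, Cov[V, D] = ac·variance of S + bd·variance of U + (ad+bc)·Cov[S, U], with a=3, b=-4.4, c=-7, d=1.5.
ac·variance of S = 3·(-7)·20.4 = -428.4
bd·variance of U = (-4.4)·1.5·14.4 = -95.04
(ad+bc)·Cov[S, U] = (35.3)·9.5 = 335.35
Cov[V, D] = -428.4 + (-95.04) + 335.35 = -188.09.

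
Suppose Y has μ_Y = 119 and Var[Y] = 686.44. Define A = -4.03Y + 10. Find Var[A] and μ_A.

A = -4.03Y + 10 is linear with a = -4.03, b = 10.
Var[A] = a²·Var[Y] = (-4.03)²·686.44 = 11148.403396 (the additive constant 10 does not affect variance).
μ_A = a·μ_Y + b = (-4.03)·119 + 10 = -469.57.

Var[A] = 11148.403396, μ_A = -469.57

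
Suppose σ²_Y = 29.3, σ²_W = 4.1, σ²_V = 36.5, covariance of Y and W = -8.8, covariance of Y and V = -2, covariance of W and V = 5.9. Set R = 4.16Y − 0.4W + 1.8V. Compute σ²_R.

σ²_R = a²·σ²_Y + b²·σ²_W + c²·σ²_V + 2ab·covariance of Y and W + 2ac·covariance of Y and V + 2bc·covariance of W and V, with a = 4.16, b = -0.4, c = 1.8.
= 507.05408 + 0.656 + 118.26 + 29.2864 + (-29.952) + (-8.496)
= 616.80848.

σ²_R = 616.80848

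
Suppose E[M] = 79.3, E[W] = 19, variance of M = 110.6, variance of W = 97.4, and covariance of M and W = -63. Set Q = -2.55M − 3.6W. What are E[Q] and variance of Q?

E[Q] = -270.615, variance of Q = 824.8005

E[Q] = (-2.55)·E[M] + (-3.6)·E[W] = (-2.55)·79.3 + (-3.6)·19 = -270.615.
variance of Q = a²·variance of M + b²·variance of W + 2ab·covariance of M and W with a = -2.55, b = -3.6.
= (-2.55)²·110.6 + (-3.6)²·97.4 + 2·(-2.55)·(-3.6)·(-63)
= 719.1765 + 1262.304 + (-1156.68) = 824.8005.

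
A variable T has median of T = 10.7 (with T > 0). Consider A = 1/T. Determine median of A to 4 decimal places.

median of A = 0.0935

1/T is monotone on this domain, so median of A = 1/(10.7) ≈ 0.0935.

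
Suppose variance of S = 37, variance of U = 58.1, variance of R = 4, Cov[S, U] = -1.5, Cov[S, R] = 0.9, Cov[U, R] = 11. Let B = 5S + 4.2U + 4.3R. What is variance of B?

variance of B = a²·variance of S + b²·variance of U + c²·variance of R + 2ab·Cov[S, U] + 2ac·Cov[S, R] + 2bc·Cov[U, R], with a = 5, b = 4.2, c = 4.3.
= 925 + 1024.884 + 73.96 + (-63) + 38.7 + 397.32
= 2396.864.

variance of B = 2396.864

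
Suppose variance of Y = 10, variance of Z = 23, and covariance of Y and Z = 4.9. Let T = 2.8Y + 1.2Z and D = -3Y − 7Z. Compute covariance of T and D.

covariance of T and D = -390.88

By bilinearity, covariance of T and D = ac·variance of Y + bd·variance of Z + (ad+bc)·covariance of Y and Z, with a=2.8, b=1.2, c=-3, d=-7.
ac·variance of Y = 2.8·(-3)·10 = -84
bd·variance of Z = 1.2·(-7)·23 = -193.2
(ad+bc)·covariance of Y and Z = (-23.2)·4.9 = -113.68
covariance of T and D = -84 + (-193.2) + (-113.68) = -390.88.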